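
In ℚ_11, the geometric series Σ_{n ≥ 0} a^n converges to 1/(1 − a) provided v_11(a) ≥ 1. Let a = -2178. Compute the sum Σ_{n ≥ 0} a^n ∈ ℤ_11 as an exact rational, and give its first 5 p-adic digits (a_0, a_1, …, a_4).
Σ a^n = 1/(1 − a) = 1/2179;  first 5 digits = (1, 0, 4, 9, 4)

v_11(a) = 2 ≥ 1, so the series converges in ℤ_11 to 1/(1 − a) = 1/(1 − (-2178)) = 1/2179. Expand this rational in ℤ_11: compute digits iteratively via d_i = x_i mod 11, x_{i+1} = (x_i − d_i)/11. The first 5 digits are (1, 0, 4, 9, 4).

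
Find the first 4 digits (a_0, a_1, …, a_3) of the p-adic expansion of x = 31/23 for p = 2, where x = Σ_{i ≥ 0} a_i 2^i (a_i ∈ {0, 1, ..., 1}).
(a_0, …, a_3) = (1, 0, 0, 1)

v_2(31/23) = 0 (numerator and denominator both coprime to 2), so x ∈ ℤ_2^×. Compute digits iteratively via a_i = x_i mod 2, x_{i+1} = (x_i − a_i)/2, with x_0 = x:
  x_0 = 31/23;  a_0 = 1;  x_1 = (x_0 − 1)/2 = 4/23
  x_1 = 4/23;  a_1 = 0;  x_2 = (x_1 − 0)/2 = 2/23
  x_2 = 2/23;  a_2 = 0;  x_3 = (x_2 − 0)/2 = 1/23
  x_3 = 1/23;  a_3 = 1;  x_4 = (x_3 − 1)/2 = -11/23
Digits: (1, 0, 0, 1).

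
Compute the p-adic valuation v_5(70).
v_5(70) = 1

v_5(n) is the largest exponent k such that 5^k divides n. Factor out: 70 = 5^1 · 14. (Sign doesn't affect v_p.) So v_5(70) = 1.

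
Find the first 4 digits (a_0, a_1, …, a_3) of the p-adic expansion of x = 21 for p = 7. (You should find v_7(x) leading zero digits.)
(a_0, …, a_3) = (0, 3, 0, 0)

v_7(21) = 1, so a_0 = ... = a_0 = 0. Factor out: x = 7^1 · u with u = 3 a unit in ℤ_7. Expand u iteratively via a_{v+i} = u_i mod 7, u_{i+1} = (u_i − a_{v+i})/7:
  u_0 = 3;  a_1 = 3;  u_1 = (u_0 − 3)/7 = 0
  u_1 = 0;  a_2 = 0;  u_2 = (u_1 − 0)/7 = 0
  u_2 = 0;  a_3 = 0;  u_3 = (u_2 − 0)/7 = 0
Digits: (0, 3, 0, 0).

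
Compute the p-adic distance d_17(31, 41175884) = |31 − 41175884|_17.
d_17(31, 41175884) = 1/1419857

Step 1 — x − y = 31 − 41175884 = -41175853. Step 2 — v_17(-41175853) = 5 (factor: -41175853 = −(17^5 · 29); the sign does not affect v_p). Step 3 — |x − y|_17 = 17^{-5} = 1/1419857.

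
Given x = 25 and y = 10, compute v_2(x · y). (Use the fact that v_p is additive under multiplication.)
v_2(250) = 1

v_p(x) = 0 (factor: 25 = 2^0 · 25); v_p(y) = 1 (factor: 10 = 2^1 · 5). Additivity: v_p(xy) = v_p(x) + v_p(y) = 0 + 1 = 1. (Direct check: xy = 250 = 2^1 · (125).)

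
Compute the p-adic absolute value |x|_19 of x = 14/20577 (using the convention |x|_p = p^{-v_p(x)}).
|14/20577|_19 = 6859

Step 1 — compute v_19(x) by factoring powers of 19 out of the numerator and denominator: v_19(14/20577) = -3. Step 2 — apply |x|_p = p^{-v_p(x)} = 19^{3} = 6859.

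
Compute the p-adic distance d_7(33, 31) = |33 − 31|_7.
d_7(33, 31) = 1

Step 1 — x − y = 33 − 31 = 2. Step 2 — v_7(2) = 0 (factor: 2 = (7^0 · 2); the sign does not affect v_p). Step 3 — |x − y|_7 = 7^{0} = 1.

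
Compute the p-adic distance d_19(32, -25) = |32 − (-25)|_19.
d_19(32, -25) = 1/19

Step 1 — x − y = 32 − (-25) = 57. Step 2 — v_19(57) = 1 (factor: 57 = (19^1 · 3); the sign does not affect v_p). Step 3 — |x − y|_19 = 19^{-1} = 1/19.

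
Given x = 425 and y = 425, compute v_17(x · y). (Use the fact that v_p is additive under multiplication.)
v_17(180625) = 2

v_p(x) = 1 (factor: 425 = 17^1 · 25); v_p(y) = 1 (factor: 425 = 17^1 · 25). Additivity: v_p(xy) = v_p(x) + v_p(y) = 1 + 1 = 2. (Direct check: xy = 180625 = 17^2 · (625).)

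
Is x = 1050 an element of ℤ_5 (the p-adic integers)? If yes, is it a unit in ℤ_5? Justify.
x ∈ ℤ_5 but not a unit; v_5(x) = 2 > 0

ℤ_5 = {x ∈ ℚ_5 : v_5(x) ≥ 0} and ℤ_5^× = {x ∈ ℤ_5 : v_5(x) = 0}. Here v_5(1050) = v_5(num) − v_5(den) = 2; compare against these criteria.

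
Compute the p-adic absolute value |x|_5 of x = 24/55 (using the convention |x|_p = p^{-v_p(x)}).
|24/55|_5 = 5

Step 1 — compute v_5(x) by factoring powers of 5 out of the numerator and denominator: v_5(24/55) = -1. Step 2 — apply |x|_p = p^{-v_p(x)} = 5^{1} = 5.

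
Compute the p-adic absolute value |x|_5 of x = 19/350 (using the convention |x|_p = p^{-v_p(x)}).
|19/350|_5 = 25

Step 1 — compute v_5(x) by factoring powers of 5 out of the numerator and denominator: v_5(19/350) = -2. Step 2 — apply |x|_p = p^{-v_p(x)} = 5^{2} = 25.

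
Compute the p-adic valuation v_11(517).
v_11(517) = 1

v_11(n) is the largest exponent k such that 11^k divides n. Factor out: 517 = 11^1 · 47. (Sign doesn't affect v_p.) So v_11(517) = 1.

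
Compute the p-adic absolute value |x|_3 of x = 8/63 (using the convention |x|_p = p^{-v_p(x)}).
|8/63|_3 = 9

Step 1 — compute v_3(x) by factoring powers of 3 out of the numerator and denominator: v_3(8/63) = -2. Step 2 — apply |x|_p = p^{-v_p(x)} = 3^{2} = 9.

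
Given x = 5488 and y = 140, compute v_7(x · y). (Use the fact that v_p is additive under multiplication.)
v_7(768320) = 4

v_p(x) = 3 (factor: 5488 = 7^3 · 16); v_p(y) = 1 (factor: 140 = 7^1 · 20). Additivity: v_p(xy) = v_p(x) + v_p(y) = 3 + 1 = 4. (Direct check: xy = 768320 = 7^4 · (320).)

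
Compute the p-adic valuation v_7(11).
v_7(11) = 0

v_7(n) is the largest exponent k such that 7^k divides n. Factor out: 11 = 7^0 · 11. (Sign doesn't affect v_p.) So v_7(11) = 0.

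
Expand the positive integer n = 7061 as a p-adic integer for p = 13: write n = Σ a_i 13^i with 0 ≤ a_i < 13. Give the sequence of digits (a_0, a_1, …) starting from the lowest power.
(a_0, a_1, …) = (2, 10, 2, 3)

Repeated division by 13 gives the digits low-to-high: 7061 = 2 + 10·13^1 + 2·13^2 + 3·13^3. Digit sequence: (2, 10, 2, 3).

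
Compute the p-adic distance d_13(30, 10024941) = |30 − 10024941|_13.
d_13(30, 10024941) = 1/371293

Step 1 — x − y = 30 − 10024941 = -10024911. Step 2 — v_13(-10024911) = 5 (factor: -10024911 = −(13^5 · 27); the sign does not affect v_p). Step 3 — |x − y|_13 = 13^{-5} = 1/371293.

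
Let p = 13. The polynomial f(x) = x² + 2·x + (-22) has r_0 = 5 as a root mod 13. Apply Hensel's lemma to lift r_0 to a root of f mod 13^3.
r_2 = 356 (mod 2197)

Hensel: r_{i+1} = r_i − f(r_i)·(f′(r_i))^{-1} mod 13^{i+2}, f′(x) = 2x + 2. Iterate:
  r_0 = 5 (mod 13)
  r_1 = 18 (mod 169)
  r_2 = 356 (mod 2197)
Final: r = 356 satisfies f(r) ≡ 0 mod 13^3.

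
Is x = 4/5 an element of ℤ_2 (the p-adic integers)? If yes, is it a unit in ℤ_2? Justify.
x ∈ ℤ_2 but not a unit; v_2(x) = 2 > 0

ℤ_2 = {x ∈ ℚ_2 : v_2(x) ≥ 0} and ℤ_2^× = {x ∈ ℤ_2 : v_2(x) = 0}. Here v_2(4/5) = v_2(num) − v_2(den) = 2; compare against these criteria.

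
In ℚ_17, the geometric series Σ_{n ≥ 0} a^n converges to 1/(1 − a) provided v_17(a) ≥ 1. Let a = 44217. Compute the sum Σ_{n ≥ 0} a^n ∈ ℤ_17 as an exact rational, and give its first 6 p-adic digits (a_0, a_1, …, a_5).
Σ a^n = 1/(1 − a) = -1/44216;  first 6 digits = (1, 0, 0, 9, 0, 0)

v_17(a) = 3 ≥ 1, so the series converges in ℤ_17 to 1/(1 − a) = 1/(1 − 44217) = -1/44216. Expand this rational in ℤ_17: compute digits iteratively via d_i = x_i mod 17, x_{i+1} = (x_i − d_i)/17. The first 6 digits are (1, 0, 0, 9, 0, 0).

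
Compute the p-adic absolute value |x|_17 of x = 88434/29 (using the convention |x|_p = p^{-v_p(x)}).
|88434/29|_17 = 1/4913

Step 1 — compute v_17(x) by factoring powers of 17 out of the numerator and denominator: v_17(88434/29) = 3. Step 2 — apply |x|_p = p^{-v_p(x)} = 17^{-3} = 1/4913.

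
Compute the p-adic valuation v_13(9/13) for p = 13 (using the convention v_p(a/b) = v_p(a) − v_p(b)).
v_13(9/13) = -1

Factor powers of 13 from the numerator and denominator of the reduced fraction: 9 = 13^0 · 9 and 13 = 13^1 · 1. Apply v_p(a/b) = v_p(a) − v_p(b): v_13(9/13) = 0 − 1 = -1.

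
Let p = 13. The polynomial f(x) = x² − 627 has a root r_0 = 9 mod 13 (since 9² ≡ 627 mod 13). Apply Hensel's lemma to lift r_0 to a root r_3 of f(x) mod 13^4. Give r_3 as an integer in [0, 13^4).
r_3 = 26854 (mod 28561)

Hensel's recurrence: r_{i+1} = r_i − f(r_i)·(f′(r_i))^{-1} mod 13^{i+2}, with f′(x) = 2x. Iterate:
  r_0 = 9 (mod 13)
  r_1 = 152 (mod 169)
  r_2 = 490 (mod 2197)
  r_3 = 26854 (mod 28561)
Final: r_3 = 26854, and one checks f(r_3) ≡ 0 mod 13^4.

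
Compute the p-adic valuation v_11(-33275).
v_11(-33275) = 3

v_11(n) is the largest exponent k such that 11^k divides n. Factor out: -33275 = -11^3 · 25. (Sign doesn't affect v_p.) So v_11(-33275) = 3.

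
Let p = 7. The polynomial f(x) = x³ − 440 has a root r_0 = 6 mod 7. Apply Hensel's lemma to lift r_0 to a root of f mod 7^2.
r_1 = 48 (mod 49)

Hensel: r_{i+1} = r_i − f(r_i)/f′(r_i) mod 7^{i+2}, where f′(x) = 3x². Iterate:
  r_0 = 6 (mod 7)
  r_1 = 48 (mod 49)
Final: r = 48 with f(r) ≡ 0 mod 7^2.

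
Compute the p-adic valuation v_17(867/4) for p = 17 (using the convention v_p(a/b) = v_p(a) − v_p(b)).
v_17(867/4) = 2

Factor powers of 17 from the numerator and denominator of the reduced fraction: 867 = 17^2 · 3 and 4 = 17^0 · 4. Apply v_p(a/b) = v_p(a) − v_p(b): v_17(867/4) = 2 − 0 = 2.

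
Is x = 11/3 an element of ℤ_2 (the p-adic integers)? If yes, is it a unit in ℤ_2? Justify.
x ∈ ℤ_2^× (unit); v_2(x) = 0

ℤ_2 = {x ∈ ℚ_2 : v_2(x) ≥ 0} and ℤ_2^× = {x ∈ ℤ_2 : v_2(x) = 0}. Here v_2(11/3) = v_2(num) − v_2(den) = 0; compare against these criteria.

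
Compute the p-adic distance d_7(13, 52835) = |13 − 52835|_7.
d_7(13, 52835) = 1/2401

Step 1 — x − y = 13 − 52835 = -52822. Step 2 — v_7(-52822) = 4 (factor: -52822 = −(7^4 · 22); the sign does not affect v_p). Step 3 — |x − y|_7 = 7^{-4} = 1/2401.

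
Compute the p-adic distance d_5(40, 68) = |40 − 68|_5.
d_5(40, 68) = 1

Step 1 — x − y = 40 − 68 = -28. Step 2 — v_5(-28) = 0 (factor: -28 = −(5^0 · 28); the sign does not affect v_p). Step 3 — |x − y|_5 = 5^{0} = 1.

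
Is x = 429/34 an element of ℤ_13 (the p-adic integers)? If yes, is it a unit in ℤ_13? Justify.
x ∈ ℤ_13 but not a unit; v_13(x) = 1 > 0

ℤ_13 = {x ∈ ℚ_13 : v_13(x) ≥ 0} and ℤ_13^× = {x ∈ ℤ_13 : v_13(x) = 0}. Here v_13(429/34) = v_13(num) − v_13(den) = 1; compare against these criteria.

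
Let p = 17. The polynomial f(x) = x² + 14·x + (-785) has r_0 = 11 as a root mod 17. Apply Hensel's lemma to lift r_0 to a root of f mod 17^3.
r_2 = 266 (mod 4913)

Hensel: r_{i+1} = r_i − f(r_i)·(f′(r_i))^{-1} mod 17^{i+2}, f′(x) = 2x + 14. Iterate:
  r_0 = 11 (mod 17)
  r_1 = 266 (mod 289)
  r_2 = 266 (mod 4913)
Final: r = 266 satisfies f(r) ≡ 0 mod 17^3.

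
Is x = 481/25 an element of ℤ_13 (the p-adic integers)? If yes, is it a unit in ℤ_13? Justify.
x ∈ ℤ_13 but not a unit; v_13(x) = 1 > 0

ℤ_13 = {x ∈ ℚ_13 : v_13(x) ≥ 0} and ℤ_13^× = {x ∈ ℤ_13 : v_13(x) = 0}. Here v_13(481/25) = v_13(num) − v_13(den) = 1; compare against these criteria.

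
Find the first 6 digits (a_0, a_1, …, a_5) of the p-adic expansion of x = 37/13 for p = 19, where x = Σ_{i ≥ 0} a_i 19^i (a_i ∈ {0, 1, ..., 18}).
(a_0, …, a_5) = (16, 11, 14, 8, 1, 16)

v_19(37/13) = 0 (numerator and denominator both coprime to 19), so x ∈ ℤ_19^×. Compute digits iteratively via a_i = x_i mod 19, x_{i+1} = (x_i − a_i)/19, with x_0 = x:
  x_0 = 37/13;  a_0 = 16;  x_1 = (x_0 − 16)/19 = -9/13
  x_1 = -9/13;  a_1 = 11;  x_2 = (x_1 − 11)/19 = -8/13
  x_2 = -8/13;  a_2 = 14;  x_3 = (x_2 − 14)/19 = -10/13
  x_3 = -10/13;  a_3 = 8;  x_4 = (x_3 − 8)/19 = -6/13
  x_4 = -6/13;  a_4 = 1;  x_5 = (x_4 − 1)/19 = -1/13
  x_5 = -1/13;  a_5 = 16;  x_6 = (x_5 − 16)/19 = -11/13
Digits: (16, 11, 14, 8, 1, 16).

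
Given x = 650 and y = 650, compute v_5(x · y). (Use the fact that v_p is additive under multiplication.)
v_5(422500) = 4

v_p(x) = 2 (factor: 650 = 5^2 · 26); v_p(y) = 2 (factor: 650 = 5^2 · 26). Additivity: v_p(xy) = v_p(x) + v_p(y) = 2 + 2 = 4. (Direct check: xy = 422500 = 5^4 · (676).)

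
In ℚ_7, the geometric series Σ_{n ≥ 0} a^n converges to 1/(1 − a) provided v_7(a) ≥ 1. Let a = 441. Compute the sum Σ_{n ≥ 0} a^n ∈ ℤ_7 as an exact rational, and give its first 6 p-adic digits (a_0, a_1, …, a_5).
Σ a^n = 1/(1 − a) = -1/440;  first 6 digits = (1, 0, 2, 1, 4, 4)

v_7(a) = 2 ≥ 1, so the series converges in ℤ_7 to 1/(1 − a) = 1/(1 − 441) = -1/440. Expand this rational in ℤ_7: compute digits iteratively via d_i = x_i mod 7, x_{i+1} = (x_i − d_i)/7. The first 6 digits are (1, 0, 2, 1, 4, 4).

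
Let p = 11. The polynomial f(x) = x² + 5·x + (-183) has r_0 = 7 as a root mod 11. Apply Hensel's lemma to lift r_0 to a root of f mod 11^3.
r_2 = 95 (mod 1331)

Hensel: r_{i+1} = r_i − f(r_i)·(f′(r_i))^{-1} mod 11^{i+2}, f′(x) = 2x + 5. Iterate:
  r_0 = 7 (mod 11)
  r_1 = 95 (mod 121)
  r_2 = 95 (mod 1331)
Final: r = 95 satisfies f(r) ≡ 0 mod 11^3.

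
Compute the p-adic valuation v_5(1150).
v_5(1150) = 2

v_5(n) is the largest exponent k such that 5^k divides n. Factor out: 1150 = 5^2 · 46. (Sign doesn't affect v_p.) So v_5(1150) = 2.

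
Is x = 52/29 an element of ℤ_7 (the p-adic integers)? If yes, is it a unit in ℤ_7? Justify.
x ∈ ℤ_7^× (unit); v_7(x) = 0

ℤ_7 = {x ∈ ℚ_7 : v_7(x) ≥ 0} and ℤ_7^× = {x ∈ ℤ_7 : v_7(x) = 0}. Here v_7(52/29) = v_7(num) − v_7(den) = 0; compare against these criteria.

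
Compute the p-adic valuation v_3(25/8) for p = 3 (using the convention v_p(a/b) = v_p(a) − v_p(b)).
v_3(25/8) = 0

Factor powers of 3 from the numerator and denominator of the reduced fraction: 25 = 3^0 · 25 and 8 = 3^0 · 8. Apply v_p(a/b) = v_p(a) − v_p(b): v_3(25/8) = 0 − 0 = 0.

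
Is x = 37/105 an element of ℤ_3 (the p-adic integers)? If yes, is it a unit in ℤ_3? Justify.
x ∉ ℤ_3 (v_3(x) = -1 < 0)

ℤ_3 = {x ∈ ℚ_3 : v_3(x) ≥ 0} and ℤ_3^× = {x ∈ ℤ_3 : v_3(x) = 0}. Here v_3(37/105) = v_3(num) − v_3(den) = -1; compare against these criteria.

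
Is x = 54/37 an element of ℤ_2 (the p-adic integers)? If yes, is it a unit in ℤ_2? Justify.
x ∈ ℤ_2 but not a unit; v_2(x) = 1 > 0

ℤ_2 = {x ∈ ℚ_2 : v_2(x) ≥ 0} and ℤ_2^× = {x ∈ ℤ_2 : v_2(x) = 0}. Here v_2(54/37) = v_2(num) − v_2(den) = 1; compare against these criteria.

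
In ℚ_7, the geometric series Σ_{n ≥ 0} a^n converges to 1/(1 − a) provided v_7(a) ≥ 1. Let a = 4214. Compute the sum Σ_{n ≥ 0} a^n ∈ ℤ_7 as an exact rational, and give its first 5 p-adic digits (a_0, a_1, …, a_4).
Σ a^n = 1/(1 − a) = -1/4213;  first 5 digits = (1, 0, 2, 5, 5)

v_7(a) = 2 ≥ 1, so the series converges in ℤ_7 to 1/(1 − a) = 1/(1 − 4214) = -1/4213. Expand this rational in ℤ_7: compute digits iteratively via d_i = x_i mod 7, x_{i+1} = (x_i − d_i)/7. The first 5 digits are (1, 0, 2, 5, 5).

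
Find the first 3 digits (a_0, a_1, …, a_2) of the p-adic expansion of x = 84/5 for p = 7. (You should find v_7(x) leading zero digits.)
(a_0, …, a_2) = (0, 1, 3)

v_7(84/5) = 1, so a_0 = ... = a_0 = 0. Factor out: x = 7^1 · u with u = 12/5 a unit in ℤ_7. Expand u iteratively via a_{v+i} = u_i mod 7, u_{i+1} = (u_i − a_{v+i})/7:
  u_0 = 12/5;  a_1 = 1;  u_1 = (u_0 − 1)/7 = 1/5
  u_1 = 1/5;  a_2 = 3;  u_2 = (u_1 − 3)/7 = -2/5
Digits: (0, 1, 3).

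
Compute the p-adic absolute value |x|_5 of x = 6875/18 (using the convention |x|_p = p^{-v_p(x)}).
|6875/18|_5 = 1/625

Step 1 — compute v_5(x) by factoring powers of 5 out of the numerator and denominator: v_5(6875/18) = 4. Step 2 — apply |x|_p = p^{-v_p(x)} = 5^{-4} = 1/625.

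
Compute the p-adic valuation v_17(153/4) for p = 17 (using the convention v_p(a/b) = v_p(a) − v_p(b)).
v_17(153/4) = 1

Factor powers of 17 from the numerator and denominator of the reduced fraction: 153 = 17^1 · 9 and 4 = 17^0 · 4. Apply v_p(a/b) = v_p(a) − v_p(b): v_17(153/4) = 1 − 0 = 1.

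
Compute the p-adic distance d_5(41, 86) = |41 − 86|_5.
d_5(41, 86) = 1/5

Step 1 — x − y = 41 − 86 = -45. Step 2 — v_5(-45) = 1 (factor: -45 = −(5^1 · 9); the sign does not affect v_p). Step 3 — |x − y|_5 = 5^{-1} = 1/5.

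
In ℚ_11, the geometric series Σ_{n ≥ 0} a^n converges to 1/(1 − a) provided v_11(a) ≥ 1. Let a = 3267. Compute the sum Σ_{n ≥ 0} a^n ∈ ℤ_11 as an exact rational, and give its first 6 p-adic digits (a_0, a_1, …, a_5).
Σ a^n = 1/(1 − a) = -1/3266;  first 6 digits = (1, 0, 5, 2, 3, 0)

v_11(a) = 2 ≥ 1, so the series converges in ℤ_11 to 1/(1 − a) = 1/(1 − 3267) = -1/3266. Expand this rational in ℤ_11: compute digits iteratively via d_i = x_i mod 11, x_{i+1} = (x_i − d_i)/11. The first 6 digits are (1, 0, 5, 2, 3, 0).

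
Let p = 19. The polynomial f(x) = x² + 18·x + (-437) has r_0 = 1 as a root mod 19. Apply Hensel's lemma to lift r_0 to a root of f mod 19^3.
r_2 = 2946 (mod 6859)

Hensel: r_{i+1} = r_i − f(r_i)·(f′(r_i))^{-1} mod 19^{i+2}, f′(x) = 2x + 18. Iterate:
  r_0 = 1 (mod 19)
  r_1 = 58 (mod 361)
  r_2 = 2946 (mod 6859)
Final: r = 2946 satisfies f(r) ≡ 0 mod 19^3.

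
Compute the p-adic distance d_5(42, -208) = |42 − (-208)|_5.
d_5(42, -208) = 1/125

Step 1 — x − y = 42 − (-208) = 250. Step 2 — v_5(250) = 3 (factor: 250 = (5^3 · 2); the sign does not affect v_p). Step 3 — |x − y|_5 = 5^{-3} = 1/125.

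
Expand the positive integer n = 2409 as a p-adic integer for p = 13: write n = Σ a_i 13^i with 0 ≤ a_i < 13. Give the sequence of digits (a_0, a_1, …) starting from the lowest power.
(a_0, a_1, …) = (4, 3, 1, 1)

Repeated division by 13 gives the digits low-to-high: 2409 = 4 + 3·13^1 + 1·13^2 + 1·13^3. Digit sequence: (4, 3, 1, 1).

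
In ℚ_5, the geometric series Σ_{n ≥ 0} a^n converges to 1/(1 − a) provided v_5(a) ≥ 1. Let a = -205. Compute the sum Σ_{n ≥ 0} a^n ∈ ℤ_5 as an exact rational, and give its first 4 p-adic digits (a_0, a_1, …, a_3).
Σ a^n = 1/(1 − a) = 1/206;  first 4 digits = (1, 4, 2, 3)

v_5(a) = 1 ≥ 1, so the series converges in ℤ_5 to 1/(1 − a) = 1/(1 − (-205)) = 1/206. Expand this rational in ℤ_5: compute digits iteratively via d_i = x_i mod 5, x_{i+1} = (x_i − d_i)/5. The first 4 digits are (1, 4, 2, 3).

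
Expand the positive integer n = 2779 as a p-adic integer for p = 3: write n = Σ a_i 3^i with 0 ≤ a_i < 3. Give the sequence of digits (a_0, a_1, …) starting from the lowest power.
(a_0, a_1, …) = (1, 2, 2, 0, 1, 2, 0, 1)

Repeated division by 3 gives the digits low-to-high: 2779 = 1 + 2·3^1 + 2·3^2 + 1·3^4 + 2·3^5 + 1·3^7. Digit sequence: (1, 2, 2, 0, 1, 2, 0, 1).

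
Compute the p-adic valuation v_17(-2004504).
v_17(-2004504) = 4

v_17(n) is the largest exponent k such that 17^k divides n. Factor out: -2004504 = -17^4 · 24. (Sign doesn't affect v_p.) So v_17(-2004504) = 4.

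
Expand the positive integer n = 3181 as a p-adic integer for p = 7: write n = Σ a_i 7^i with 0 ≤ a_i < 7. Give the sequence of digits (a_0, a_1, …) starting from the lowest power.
(a_0, a_1, …) = (3, 6, 1, 2, 1)

Repeated division by 7 gives the digits low-to-high: 3181 = 3 + 6·7^1 + 1·7^2 + 2·7^3 + 1·7^4. Digit sequence: (3, 6, 1, 2, 1).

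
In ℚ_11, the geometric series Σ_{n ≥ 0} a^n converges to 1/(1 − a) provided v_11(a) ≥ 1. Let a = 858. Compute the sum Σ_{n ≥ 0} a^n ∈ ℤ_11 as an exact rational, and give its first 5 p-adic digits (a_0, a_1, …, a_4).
Σ a^n = 1/(1 − a) = -1/857;  first 5 digits = (1, 1, 8, 4, 6)

v_11(a) = 1 ≥ 1, so the series converges in ℤ_11 to 1/(1 − a) = 1/(1 − 858) = -1/857. Expand this rational in ℤ_11: compute digits iteratively via d_i = x_i mod 11, x_{i+1} = (x_i − d_i)/11. The first 5 digits are (1, 1, 8, 4, 6).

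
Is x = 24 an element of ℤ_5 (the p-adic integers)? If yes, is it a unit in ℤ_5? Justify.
x ∈ ℤ_5^× (unit); v_5(x) = 0

ℤ_5 = {x ∈ ℚ_5 : v_5(x) ≥ 0} and ℤ_5^× = {x ∈ ℤ_5 : v_5(x) = 0}. Here v_5(24) = v_5(num) − v_5(den) = 0; compare against these criteria.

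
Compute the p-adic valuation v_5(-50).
v_5(-50) = 2

v_5(n) is the largest exponent k such that 5^k divides n. Factor out: -50 = -5^2 · 2. (Sign doesn't affect v_p.) So v_5(-50) = 2.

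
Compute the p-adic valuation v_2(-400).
v_2(-400) = 4

v_2(n) is the largest exponent k such that 2^k divides n. Factor out: -400 = -2^4 · 25. (Sign doesn't affect v_p.) So v_2(-400) = 4.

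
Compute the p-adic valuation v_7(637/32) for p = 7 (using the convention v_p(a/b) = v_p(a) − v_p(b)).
v_7(637/32) = 2

Factor powers of 7 from the numerator and denominator of the reduced fraction: 637 = 7^2 · 13 and 32 = 7^0 · 32. Apply v_p(a/b) = v_p(a) − v_p(b): v_7(637/32) = 2 − 0 = 2.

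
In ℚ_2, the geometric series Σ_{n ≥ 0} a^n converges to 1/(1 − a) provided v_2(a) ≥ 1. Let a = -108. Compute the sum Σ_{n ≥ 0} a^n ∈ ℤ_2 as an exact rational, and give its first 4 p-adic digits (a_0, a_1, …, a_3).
Σ a^n = 1/(1 − a) = 1/109;  first 4 digits = (1, 0, 1, 0)

v_2(a) = 2 ≥ 1, so the series converges in ℤ_2 to 1/(1 − a) = 1/(1 − (-108)) = 1/109. Expand this rational in ℤ_2: compute digits iteratively via d_i = x_i mod 2, x_{i+1} = (x_i − d_i)/2. The first 4 digits are (1, 0, 1, 0).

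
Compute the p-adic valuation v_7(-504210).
v_7(-504210) = 5

v_7(n) is the largest exponent k such that 7^k divides n. Factor out: -504210 = -7^5 · 30. (Sign doesn't affect v_p.) So v_7(-504210) = 5.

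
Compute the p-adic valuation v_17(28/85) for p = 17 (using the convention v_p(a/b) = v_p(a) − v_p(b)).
v_17(28/85) = -1

Factor powers of 17 from the numerator and denominator of the reduced fraction: 28 = 17^0 · 28 and 85 = 17^1 · 5. Apply v_p(a/b) = v_p(a) − v_p(b): v_17(28/85) = 0 − 1 = -1.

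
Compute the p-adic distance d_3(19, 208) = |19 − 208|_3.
d_3(19, 208) = 1/27

Step 1 — x − y = 19 − 208 = -189. Step 2 — v_3(-189) = 3 (factor: -189 = −(3^3 · 7); the sign does not affect v_p). Step 3 — |x − y|_3 = 3^{-3} = 1/27.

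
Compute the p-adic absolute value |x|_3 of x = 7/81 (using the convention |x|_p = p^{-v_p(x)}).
|7/81|_3 = 81

Step 1 — compute v_3(x) by factoring powers of 3 out of the numerator and denominator: v_3(7/81) = -4. Step 2 — apply |x|_p = p^{-v_p(x)} = 3^{4} = 81.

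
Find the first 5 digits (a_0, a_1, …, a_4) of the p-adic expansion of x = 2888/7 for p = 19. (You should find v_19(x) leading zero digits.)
(a_0, …, a_4) = (0, 0, 12, 13, 2)

v_19(2888/7) = 2, so a_0 = ... = a_1 = 0. Factor out: x = 19^2 · u with u = 8/7 a unit in ℤ_19. Expand u iteratively via a_{v+i} = u_i mod 19, u_{i+1} = (u_i − a_{v+i})/19:
  u_0 = 8/7;  a_2 = 12;  u_1 = (u_0 − 12)/19 = -4/7
  u_1 = -4/7;  a_3 = 13;  u_2 = (u_1 − 13)/19 = -5/7
  u_2 = -5/7;  a_4 = 2;  u_3 = (u_2 − 2)/19 = -1/7
Digits: (0, 0, 12, 13, 2).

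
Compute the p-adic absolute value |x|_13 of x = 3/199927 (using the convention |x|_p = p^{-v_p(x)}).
|3/199927|_13 = 28561

Step 1 — compute v_13(x) by factoring powers of 13 out of the numerator and denominator: v_13(3/199927) = -4. Step 2 — apply |x|_p = p^{-v_p(x)} = 13^{4} = 28561.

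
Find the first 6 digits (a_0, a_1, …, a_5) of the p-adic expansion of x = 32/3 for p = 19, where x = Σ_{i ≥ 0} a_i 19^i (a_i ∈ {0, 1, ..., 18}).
(a_0, …, a_5) = (17, 6, 6, 6, 6, 6)

v_19(32/3) = 0 (numerator and denominator both coprime to 19), so x ∈ ℤ_19^×. Compute digits iteratively via a_i = x_i mod 19, x_{i+1} = (x_i − a_i)/19, with x_0 = x:
  x_0 = 32/3;  a_0 = 17;  x_1 = (x_0 − 17)/19 = -1/3
  x_1 = -1/3;  a_1 = 6;  x_2 = (x_1 − 6)/19 = -1/3
  x_2 = -1/3;  a_2 = 6;  x_3 = (x_2 − 6)/19 = -1/3
  x_3 = -1/3;  a_3 = 6;  x_4 = (x_3 − 6)/19 = -1/3
  x_4 = -1/3;  a_4 = 6;  x_5 = (x_4 − 6)/19 = -1/3
  x_5 = -1/3;  a_5 = 6;  x_6 = (x_5 − 6)/19 = -1/3
Digits: (17, 6, 6, 6, 6, 6).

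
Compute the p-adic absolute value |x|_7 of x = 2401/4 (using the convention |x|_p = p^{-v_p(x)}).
|2401/4|_7 = 1/2401

Step 1 — compute v_7(x) by factoring powers of 7 out of the numerator and denominator: v_7(2401/4) = 4. Step 2 — apply |x|_p = p^{-v_p(x)} = 7^{-4} = 1/2401.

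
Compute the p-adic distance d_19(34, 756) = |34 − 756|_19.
d_19(34, 756) = 1/361

Step 1 — x − y = 34 − 756 = -722. Step 2 — v_19(-722) = 2 (factor: -722 = −(19^2 · 2); the sign does not affect v_p). Step 3 — |x − y|_19 = 19^{-2} = 1/361.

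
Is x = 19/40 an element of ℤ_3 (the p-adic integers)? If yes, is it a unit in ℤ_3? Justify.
x ∈ ℤ_3^× (unit); v_3(x) = 0

ℤ_3 = {x ∈ ℚ_3 : v_3(x) ≥ 0} and ℤ_3^× = {x ∈ ℤ_3 : v_3(x) = 0}. Here v_3(19/40) = v_3(num) − v_3(den) = 0; compare against these criteria.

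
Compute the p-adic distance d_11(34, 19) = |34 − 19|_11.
d_11(34, 19) = 1

Step 1 — x − y = 34 − 19 = 15. Step 2 — v_11(15) = 0 (factor: 15 = (11^0 · 15); the sign does not affect v_p). Step 3 — |x − y|_11 = 11^{0} = 1.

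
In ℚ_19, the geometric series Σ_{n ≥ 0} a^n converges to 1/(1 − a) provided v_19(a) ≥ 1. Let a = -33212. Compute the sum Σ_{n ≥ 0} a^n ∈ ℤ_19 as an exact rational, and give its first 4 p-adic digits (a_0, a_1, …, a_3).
Σ a^n = 1/(1 − a) = 1/33213;  first 4 digits = (1, 0, 3, 14)

v_19(a) = 2 ≥ 1, so the series converges in ℤ_19 to 1/(1 − a) = 1/(1 − (-33212)) = 1/33213. Expand this rational in ℤ_19: compute digits iteratively via d_i = x_i mod 19, x_{i+1} = (x_i − d_i)/19. The first 4 digits are (1, 0, 3, 14).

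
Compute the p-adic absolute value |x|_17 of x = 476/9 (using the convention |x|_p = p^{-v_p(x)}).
|476/9|_17 = 1/17

Step 1 — compute v_17(x) by factoring powers of 17 out of the numerator and denominator: v_17(476/9) = 1. Step 2 — apply |x|_p = p^{-v_p(x)} = 17^{-1} = 1/17.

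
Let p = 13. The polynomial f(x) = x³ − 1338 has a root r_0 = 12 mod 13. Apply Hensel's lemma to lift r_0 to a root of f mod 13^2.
r_1 = 51 (mod 169)

Hensel: r_{i+1} = r_i − f(r_i)/f′(r_i) mod 13^{i+2}, where f′(x) = 3x². Iterate:
  r_0 = 12 (mod 13)
  r_1 = 51 (mod 169)
Final: r = 51 with f(r) ≡ 0 mod 13^2.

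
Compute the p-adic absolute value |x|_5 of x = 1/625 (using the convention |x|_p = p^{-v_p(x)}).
|1/625|_5 = 625

Step 1 — compute v_5(x) by factoring powers of 5 out of the numerator and denominator: v_5(1/625) = -4. Step 2 — apply |x|_p = p^{-v_p(x)} = 5^{4} = 625.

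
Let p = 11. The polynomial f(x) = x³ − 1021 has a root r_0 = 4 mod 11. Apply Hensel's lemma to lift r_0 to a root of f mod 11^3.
r_2 = 334 (mod 1331)

Hensel: r_{i+1} = r_i − f(r_i)/f′(r_i) mod 11^{i+2}, where f′(x) = 3x². Iterate:
  r_0 = 4 (mod 11)
  r_1 = 92 (mod 121)
  r_2 = 334 (mod 1331)
Final: r = 334 with f(r) ≡ 0 mod 11^3.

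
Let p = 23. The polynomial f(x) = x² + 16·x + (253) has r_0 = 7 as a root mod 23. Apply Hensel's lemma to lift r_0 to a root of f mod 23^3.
r_2 = 5389 (mod 12167)

Hensel: r_{i+1} = r_i − f(r_i)·(f′(r_i))^{-1} mod 23^{i+2}, f′(x) = 2x + 16. Iterate:
  r_0 = 7 (mod 23)
  r_1 = 99 (mod 529)
  r_2 = 5389 (mod 12167)
Final: r = 5389 satisfies f(r) ≡ 0 mod 23^3.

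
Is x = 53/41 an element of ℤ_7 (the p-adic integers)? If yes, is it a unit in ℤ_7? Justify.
x ∈ ℤ_7^× (unit); v_7(x) = 0

ℤ_7 = {x ∈ ℚ_7 : v_7(x) ≥ 0} and ℤ_7^× = {x ∈ ℤ_7 : v_7(x) = 0}. Here v_7(53/41) = v_7(num) − v_7(den) = 0; compare against these criteria.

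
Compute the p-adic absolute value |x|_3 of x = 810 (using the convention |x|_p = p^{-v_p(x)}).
|810|_3 = 1/81

Step 1 — compute v_3(x) by factoring powers of 3 out of the numerator and denominator: v_3(810) = 4. Step 2 — apply |x|_p = p^{-v_p(x)} = 3^{-4} = 1/81.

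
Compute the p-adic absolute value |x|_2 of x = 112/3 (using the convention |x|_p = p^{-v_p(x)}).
|112/3|_2 = 1/16

Step 1 — compute v_2(x) by factoring powers of 2 out of the numerator and denominator: v_2(112/3) = 4. Step 2 — apply |x|_p = p^{-v_p(x)} = 2^{-4} = 1/16.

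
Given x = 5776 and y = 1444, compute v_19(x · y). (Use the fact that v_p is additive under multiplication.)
v_19(8340544) = 4

v_p(x) = 2 (factor: 5776 = 19^2 · 16); v_p(y) = 2 (factor: 1444 = 19^2 · 4). Additivity: v_p(xy) = v_p(x) + v_p(y) = 2 + 2 = 4. (Direct check: xy = 8340544 = 19^4 · (64).)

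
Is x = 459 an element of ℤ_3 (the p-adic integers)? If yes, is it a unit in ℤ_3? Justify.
x ∈ ℤ_3 but not a unit; v_3(x) = 3 > 0

ℤ_3 = {x ∈ ℚ_3 : v_3(x) ≥ 0} and ℤ_3^× = {x ∈ ℤ_3 : v_3(x) = 0}. Here v_3(459) = v_3(num) − v_3(den) = 3; compare against these criteria.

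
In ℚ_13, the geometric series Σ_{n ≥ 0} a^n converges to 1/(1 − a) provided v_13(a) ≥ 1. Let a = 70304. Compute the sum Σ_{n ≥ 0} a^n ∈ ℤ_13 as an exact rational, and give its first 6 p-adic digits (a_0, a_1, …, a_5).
Σ a^n = 1/(1 − a) = -1/70303;  first 6 digits = (1, 0, 0, 6, 2, 0)

v_13(a) = 3 ≥ 1, so the series converges in ℤ_13 to 1/(1 − a) = 1/(1 − 70304) = -1/70303. Expand this rational in ℤ_13: compute digits iteratively via d_i = x_i mod 13, x_{i+1} = (x_i − d_i)/13. The first 6 digits are (1, 0, 0, 6, 2, 0).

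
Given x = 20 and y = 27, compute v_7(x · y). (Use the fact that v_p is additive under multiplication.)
v_7(540) = 0

v_p(x) = 0 (factor: 20 = 7^0 · 20); v_p(y) = 0 (factor: 27 = 7^0 · 27). Additivity: v_p(xy) = v_p(x) + v_p(y) = 0 + 0 = 0. (Direct check: xy = 540 = 7^0 · (540).)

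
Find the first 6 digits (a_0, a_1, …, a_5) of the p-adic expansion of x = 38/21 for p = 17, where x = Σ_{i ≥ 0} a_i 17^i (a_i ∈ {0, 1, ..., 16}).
(a_0, …, a_5) = (1, 13, 13, 0, 4, 3)

v_17(38/21) = 0 (numerator and denominator both coprime to 17), so x ∈ ℤ_17^×. Compute digits iteratively via a_i = x_i mod 17, x_{i+1} = (x_i − a_i)/17, with x_0 = x:
  x_0 = 38/21;  a_0 = 1;  x_1 = (x_0 − 1)/17 = 1/21
  x_1 = 1/21;  a_1 = 13;  x_2 = (x_1 − 13)/17 = -16/21
  x_2 = -16/21;  a_2 = 13;  x_3 = (x_2 − 13)/17 = -17/21
  x_3 = -17/21;  a_3 = 0;  x_4 = (x_3 − 0)/17 = -1/21
  x_4 = -1/21;  a_4 = 4;  x_5 = (x_4 − 4)/17 = -5/21
  x_5 = -5/21;  a_5 = 3;  x_6 = (x_5 − 3)/17 = -4/21
Digits: (1, 13, 13, 0, 4, 3).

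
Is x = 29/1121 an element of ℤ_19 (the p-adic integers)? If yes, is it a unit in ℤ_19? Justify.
x ∉ ℤ_19 (v_19(x) = -1 < 0)

ℤ_19 = {x ∈ ℚ_19 : v_19(x) ≥ 0} and ℤ_19^× = {x ∈ ℤ_19 : v_19(x) = 0}. Here v_19(29/1121) = v_19(num) − v_19(den) = -1; compare against these criteria.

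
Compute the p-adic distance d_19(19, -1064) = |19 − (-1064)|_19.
d_19(19, -1064) = 1/361

Step 1 — x − y = 19 − (-1064) = 1083. Step 2 — v_19(1083) = 2 (factor: 1083 = (19^2 · 3); the sign does not affect v_p). Step 3 — |x − y|_19 = 19^{-2} = 1/361.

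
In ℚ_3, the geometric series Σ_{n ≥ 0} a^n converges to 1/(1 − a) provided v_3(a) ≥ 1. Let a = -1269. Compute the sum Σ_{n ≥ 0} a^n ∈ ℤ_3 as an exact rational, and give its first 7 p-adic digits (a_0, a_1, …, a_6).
Σ a^n = 1/(1 − a) = 1/1270;  first 7 digits = (1, 0, 0, 1, 2, 0, 2)

v_3(a) = 3 ≥ 1, so the series converges in ℤ_3 to 1/(1 − a) = 1/(1 − (-1269)) = 1/1270. Expand this rational in ℤ_3: compute digits iteratively via d_i = x_i mod 3, x_{i+1} = (x_i − d_i)/3. The first 7 digits are (1, 0, 0, 1, 2, 0, 2).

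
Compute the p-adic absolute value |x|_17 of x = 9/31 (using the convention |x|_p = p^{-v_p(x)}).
|9/31|_17 = 1

Step 1 — compute v_17(x) by factoring powers of 17 out of the numerator and denominator: v_17(9/31) = 0. Step 2 — apply |x|_p = p^{-v_p(x)} = 17^{0} = 1.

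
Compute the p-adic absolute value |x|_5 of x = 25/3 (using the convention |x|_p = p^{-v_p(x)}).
|25/3|_5 = 1/25

Step 1 — compute v_5(x) by factoring powers of 5 out of the numerator and denominator: v_5(25/3) = 2. Step 2 — apply |x|_p = p^{-v_p(x)} = 5^{-2} = 1/25.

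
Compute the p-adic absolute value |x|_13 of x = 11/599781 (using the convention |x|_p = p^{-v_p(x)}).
|11/599781|_13 = 28561

Step 1 — compute v_13(x) by factoring powers of 13 out of the numerator and denominator: v_13(11/599781) = -4. Step 2 — apply |x|_p = p^{-v_p(x)} = 13^{4} = 28561.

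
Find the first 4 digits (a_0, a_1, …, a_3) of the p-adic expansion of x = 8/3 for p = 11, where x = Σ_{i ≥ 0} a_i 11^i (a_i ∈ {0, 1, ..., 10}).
(a_0, …, a_3) = (10, 3, 7, 3)

v_11(8/3) = 0 (numerator and denominator both coprime to 11), so x ∈ ℤ_11^×. Compute digits iteratively via a_i = x_i mod 11, x_{i+1} = (x_i − a_i)/11, with x_0 = x:
  x_0 = 8/3;  a_0 = 10;  x_1 = (x_0 − 10)/11 = -2/3
  x_1 = -2/3;  a_1 = 3;  x_2 = (x_1 − 3)/11 = -1/3
  x_2 = -1/3;  a_2 = 7;  x_3 = (x_2 − 7)/11 = -2/3
  x_3 = -2/3;  a_3 = 3;  x_4 = (x_3 − 3)/11 = -1/3
Digits: (10, 3, 7, 3).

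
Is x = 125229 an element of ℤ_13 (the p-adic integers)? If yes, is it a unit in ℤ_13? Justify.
x ∈ ℤ_13 but not a unit; v_13(x) = 3 > 0

ℤ_13 = {x ∈ ℚ_13 : v_13(x) ≥ 0} and ℤ_13^× = {x ∈ ℤ_13 : v_13(x) = 0}. Here v_13(125229) = v_13(num) − v_13(den) = 3; compare against these criteria.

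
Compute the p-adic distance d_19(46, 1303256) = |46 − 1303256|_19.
d_19(46, 1303256) = 1/130321

Step 1 — x − y = 46 − 1303256 = -1303210. Step 2 — v_19(-1303210) = 4 (factor: -1303210 = −(19^4 · 10); the sign does not affect v_p). Step 3 — |x − y|_19 = 19^{-4} = 1/130321.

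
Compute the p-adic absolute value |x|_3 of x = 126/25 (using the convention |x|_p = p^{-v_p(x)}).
|126/25|_3 = 1/9

Step 1 — compute v_3(x) by factoring powers of 3 out of the numerator and denominator: v_3(126/25) = 2. Step 2 — apply |x|_p = p^{-v_p(x)} = 3^{-2} = 1/9.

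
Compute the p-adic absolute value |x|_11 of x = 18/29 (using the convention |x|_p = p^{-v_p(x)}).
|18/29|_11 = 1

Step 1 — compute v_11(x) by factoring powers of 11 out of the numerator and denominator: v_11(18/29) = 0. Step 2 — apply |x|_p = p^{-v_p(x)} = 11^{0} = 1.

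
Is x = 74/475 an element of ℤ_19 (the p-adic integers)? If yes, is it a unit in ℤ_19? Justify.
x ∉ ℤ_19 (v_19(x) = -1 < 0)

ℤ_19 = {x ∈ ℚ_19 : v_19(x) ≥ 0} and ℤ_19^× = {x ∈ ℤ_19 : v_19(x) = 0}. Here v_19(74/475) = v_19(num) − v_19(den) = -1; compare against these criteria.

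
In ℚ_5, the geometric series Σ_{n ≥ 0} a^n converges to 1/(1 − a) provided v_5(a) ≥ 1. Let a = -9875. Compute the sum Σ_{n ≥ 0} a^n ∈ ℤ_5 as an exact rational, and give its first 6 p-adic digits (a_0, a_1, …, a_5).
Σ a^n = 1/(1 − a) = 1/9876;  first 6 digits = (1, 0, 0, 1, 4, 1)

v_5(a) = 3 ≥ 1, so the series converges in ℤ_5 to 1/(1 − a) = 1/(1 − (-9875)) = 1/9876. Expand this rational in ℤ_5: compute digits iteratively via d_i = x_i mod 5, x_{i+1} = (x_i − d_i)/5. The first 6 digits are (1, 0, 0, 1, 4, 1).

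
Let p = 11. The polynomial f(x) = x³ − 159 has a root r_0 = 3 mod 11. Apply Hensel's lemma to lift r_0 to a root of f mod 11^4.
r_3 = 8572 (mod 14641)

Hensel: r_{i+1} = r_i − f(r_i)/f′(r_i) mod 11^{i+2}, where f′(x) = 3x². Iterate:
  r_0 = 3 (mod 11)
  r_1 = 102 (mod 121)
  r_2 = 586 (mod 1331)
  r_3 = 8572 (mod 14641)
Final: r = 8572 with f(r) ≡ 0 mod 11^4.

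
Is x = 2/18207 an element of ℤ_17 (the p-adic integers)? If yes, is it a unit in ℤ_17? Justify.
x ∉ ℤ_17 (v_17(x) = -2 < 0)

ℤ_17 = {x ∈ ℚ_17 : v_17(x) ≥ 0} and ℤ_17^× = {x ∈ ℤ_17 : v_17(x) = 0}. Here v_17(2/18207) = v_17(num) − v_17(den) = -2; compare against these criteria.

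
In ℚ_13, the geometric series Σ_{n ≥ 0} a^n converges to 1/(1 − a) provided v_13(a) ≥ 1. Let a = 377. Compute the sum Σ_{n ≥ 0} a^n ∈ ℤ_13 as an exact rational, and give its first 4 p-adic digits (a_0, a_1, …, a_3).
Σ a^n = 1/(1 − a) = -1/376;  first 4 digits = (1, 3, 11, 0)

v_13(a) = 1 ≥ 1, so the series converges in ℤ_13 to 1/(1 − a) = 1/(1 − 377) = -1/376. Expand this rational in ℤ_13: compute digits iteratively via d_i = x_i mod 13, x_{i+1} = (x_i − d_i)/13. The first 4 digits are (1, 3, 11, 0).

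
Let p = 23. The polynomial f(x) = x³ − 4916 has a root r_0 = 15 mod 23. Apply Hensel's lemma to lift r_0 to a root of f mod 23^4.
r_3 = 170744 (mod 279841)

Hensel: r_{i+1} = r_i − f(r_i)/f′(r_i) mod 23^{i+2}, where f′(x) = 3x². Iterate:
  r_0 = 15 (mod 23)
  r_1 = 406 (mod 529)
  r_2 = 406 (mod 12167)
  r_3 = 170744 (mod 279841)
Final: r = 170744 with f(r) ≡ 0 mod 23^4.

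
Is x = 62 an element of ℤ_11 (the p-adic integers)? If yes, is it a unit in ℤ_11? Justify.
x ∈ ℤ_11^× (unit); v_11(x) = 0

ℤ_11 = {x ∈ ℚ_11 : v_11(x) ≥ 0} and ℤ_11^× = {x ∈ ℤ_11 : v_11(x) = 0}. Here v_11(62) = v_11(num) − v_11(den) = 0; compare against these criteria.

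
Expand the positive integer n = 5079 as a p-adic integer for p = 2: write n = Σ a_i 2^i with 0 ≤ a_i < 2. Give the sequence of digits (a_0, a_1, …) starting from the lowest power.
(a_0, a_1, …) = (1, 1, 1, 0, 1, 0, 1, 1, 1, 1, 0, 0, 1)

Repeated division by 2 gives the digits low-to-high: 5079 = 1 + 1·2^1 + 1·2^2 + 1·2^4 + 1·2^6 + 1·2^7 + 1·2^8 + 1·2^9 + 1·2^12. Digit sequence: (1, 1, 1, 0, 1, 0, 1, 1, 1, 1, 0, 0, 1).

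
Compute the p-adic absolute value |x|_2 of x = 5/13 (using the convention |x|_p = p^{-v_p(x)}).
|5/13|_2 = 1

Step 1 — compute v_2(x) by factoring powers of 2 out of the numerator and denominator: v_2(5/13) = 0. Step 2 — apply |x|_p = p^{-v_p(x)} = 2^{0} = 1.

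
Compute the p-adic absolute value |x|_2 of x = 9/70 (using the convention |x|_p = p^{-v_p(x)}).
|9/70|_2 = 2

Step 1 — compute v_2(x) by factoring powers of 2 out of the numerator and denominator: v_2(9/70) = -1. Step 2 — apply |x|_p = p^{-v_p(x)} = 2^{1} = 2.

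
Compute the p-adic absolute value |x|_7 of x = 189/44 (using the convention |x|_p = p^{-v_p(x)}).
|189/44|_7 = 1/7

Step 1 — compute v_7(x) by factoring powers of 7 out of the numerator and denominator: v_7(189/44) = 1. Step 2 — apply |x|_p = p^{-v_p(x)} = 7^{-1} = 1/7.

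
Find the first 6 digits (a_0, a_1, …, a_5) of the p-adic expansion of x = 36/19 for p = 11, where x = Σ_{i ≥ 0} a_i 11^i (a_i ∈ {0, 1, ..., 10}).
(a_0, …, a_5) = (10, 1, 1, 8, 1, 1)

v_11(36/19) = 0 (numerator and denominator both coprime to 11), so x ∈ ℤ_11^×. Compute digits iteratively via a_i = x_i mod 11, x_{i+1} = (x_i − a_i)/11, with x_0 = x:
  x_0 = 36/19;  a_0 = 10;  x_1 = (x_0 − 10)/11 = -14/19
  x_1 = -14/19;  a_1 = 1;  x_2 = (x_1 − 1)/11 = -3/19
  x_2 = -3/19;  a_2 = 1;  x_3 = (x_2 − 1)/11 = -2/19
  x_3 = -2/19;  a_3 = 8;  x_4 = (x_3 − 8)/11 = -14/19
  x_4 = -14/19;  a_4 = 1;  x_5 = (x_4 − 1)/11 = -3/19
  x_5 = -3/19;  a_5 = 1;  x_6 = (x_5 − 1)/11 = -2/19
Digits: (10, 1, 1, 8, 1, 1).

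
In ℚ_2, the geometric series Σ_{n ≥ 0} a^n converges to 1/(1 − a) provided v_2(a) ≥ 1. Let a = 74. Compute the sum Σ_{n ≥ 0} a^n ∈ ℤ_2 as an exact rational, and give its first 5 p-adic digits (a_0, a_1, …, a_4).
Σ a^n = 1/(1 − a) = -1/73;  first 5 digits = (1, 1, 1, 0, 0)

v_2(a) = 1 ≥ 1, so the series converges in ℤ_2 to 1/(1 − a) = 1/(1 − 74) = -1/73. Expand this rational in ℤ_2: compute digits iteratively via d_i = x_i mod 2, x_{i+1} = (x_i − d_i)/2. The first 5 digits are (1, 1, 1, 0, 0).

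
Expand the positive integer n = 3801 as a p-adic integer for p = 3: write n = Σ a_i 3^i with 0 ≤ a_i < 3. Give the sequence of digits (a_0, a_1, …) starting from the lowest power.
(a_0, a_1, …) = (0, 1, 2, 2, 1, 0, 2, 1)

Repeated division by 3 gives the digits low-to-high: 3801 = 1·3^1 + 2·3^2 + 2·3^3 + 1·3^4 + 2·3^6 + 1·3^7. Digit sequence: (0, 1, 2, 2, 1, 0, 2, 1).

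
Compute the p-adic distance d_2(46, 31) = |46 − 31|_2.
d_2(46, 31) = 1

Step 1 — x − y = 46 − 31 = 15. Step 2 — v_2(15) = 0 (factor: 15 = (2^0 · 15); the sign does not affect v_p). Step 3 — |x − y|_2 = 2^{0} = 1.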